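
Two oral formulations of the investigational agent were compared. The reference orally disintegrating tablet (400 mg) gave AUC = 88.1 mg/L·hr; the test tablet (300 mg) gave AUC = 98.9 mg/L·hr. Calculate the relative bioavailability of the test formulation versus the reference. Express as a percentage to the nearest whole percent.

F_rel = 150%

F_rel = (AUC_test/D_test) / (AUC_ref/D_ref)
      = (98.9/300) / (88.1/400)
      = 0.329667 / 0.22025 = 1.4968 = 149.68%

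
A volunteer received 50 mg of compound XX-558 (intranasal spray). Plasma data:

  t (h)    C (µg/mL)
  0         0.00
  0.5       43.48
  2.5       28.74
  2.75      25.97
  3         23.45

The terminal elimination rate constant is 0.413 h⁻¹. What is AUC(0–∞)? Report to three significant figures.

AUC = 153 µg/mL·h

Trapezoidal AUC_0→3:
  [0→0.5]: (0.00+43.48)/2 × 0.5 = 10.87
  [0.5→2.5]: (43.48+28.74)/2 × 2 = 72.22
  [2.5→2.75]: (28.74+25.97)/2 × 0.25 = 6.83875
  [2.75→3]: (25.97+23.45)/2 × 0.25 = 6.1775
  Sum = 96.10625 µg/mL·h
Extrapolated tail: C_last / k_e = 23.45 / 0.413 = 56.780
AUC_0→∞ = 96.10625 + 56.780 = 152.88625 µg/mL·h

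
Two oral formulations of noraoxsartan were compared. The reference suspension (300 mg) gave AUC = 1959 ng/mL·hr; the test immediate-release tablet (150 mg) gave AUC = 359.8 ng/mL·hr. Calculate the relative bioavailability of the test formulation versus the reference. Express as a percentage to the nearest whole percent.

F_rel = 37%

F_rel = (AUC_test/D_test) / (AUC_ref/D_ref)
      = (359.8/150) / (1959/300)
      = 2.39867 / 6.53 = 0.3673 = 36.73%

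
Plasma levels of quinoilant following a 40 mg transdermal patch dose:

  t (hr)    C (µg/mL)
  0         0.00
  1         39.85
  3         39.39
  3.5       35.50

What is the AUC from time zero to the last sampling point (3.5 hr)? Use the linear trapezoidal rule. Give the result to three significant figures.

AUC = 118 µg/mL·hr

Trapezoidal AUC_0→3.5:
  [0→1]: (0.00+39.85)/2 × 1 = 19.925
  [1→3]: (39.85+39.39)/2 × 2 = 79.24
  [3→3.5]: (39.39+35.50)/2 × 0.5 = 18.7225
  Sum = 117.8875 µg/mL·hr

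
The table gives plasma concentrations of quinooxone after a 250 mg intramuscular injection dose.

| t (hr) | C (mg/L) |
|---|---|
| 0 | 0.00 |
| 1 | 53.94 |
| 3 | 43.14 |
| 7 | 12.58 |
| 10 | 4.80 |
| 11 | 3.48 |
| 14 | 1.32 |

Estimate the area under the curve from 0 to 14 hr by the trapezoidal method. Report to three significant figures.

Trapezoidal AUC_0→14:
  [0→1]: (0.00+53.94)/2 × 1 = 26.97
  [1→3]: (53.94+43.14)/2 × 2 = 97.08
  [3→7]: (43.14+12.58)/2 × 4 = 111.44
  [7→10]: (12.58+4.80)/2 × 3 = 26.07
  [10→11]: (4.80+3.48)/2 × 1 = 4.14
  [11→14]: (3.48+1.32)/2 × 3 = 7.2
  Sum = 272.9 mg/L·hr

AUC = 273 mg/L·hr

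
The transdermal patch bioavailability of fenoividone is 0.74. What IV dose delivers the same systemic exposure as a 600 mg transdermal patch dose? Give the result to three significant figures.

Systemic exposure from an extravascular dose = F × D_ev, so the equivalent IV dose is F × D_ev.
D_iv = F × D_ev = 0.74 × 600 = 444 mg

D_iv = 444 mg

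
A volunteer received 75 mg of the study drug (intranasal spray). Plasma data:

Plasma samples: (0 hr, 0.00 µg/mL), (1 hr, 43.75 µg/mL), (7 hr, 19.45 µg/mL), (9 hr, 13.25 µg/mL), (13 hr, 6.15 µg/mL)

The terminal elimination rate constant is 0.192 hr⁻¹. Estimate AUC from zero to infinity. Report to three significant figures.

AUC = 315 µg/mL·hr

Trapezoidal AUC_0→13:
  [0→1]: (0.00+43.75)/2 × 1 = 21.875
  [1→7]: (43.75+19.45)/2 × 6 = 189.6
  [7→9]: (19.45+13.25)/2 × 2 = 32.7
  [9→13]: (13.25+6.15)/2 × 4 = 38.8
  Sum = 282.975 µg/mL·hr
Extrapolated tail: C_last / k_e = 6.15 / 0.192 = 32.031
AUC_0→∞ = 282.975 + 32.031 = 315.006 µg/mL·hr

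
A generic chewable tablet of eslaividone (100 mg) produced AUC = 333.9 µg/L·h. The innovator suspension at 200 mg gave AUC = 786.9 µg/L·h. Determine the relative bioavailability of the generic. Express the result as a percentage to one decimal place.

F_rel = 84.9%

F_rel = (AUC_test/D_test) / (AUC_ref/D_ref)
      = (333.9/100) / (786.9/200)
      = 3.339 / 3.9345 = 0.8486 = 84.86%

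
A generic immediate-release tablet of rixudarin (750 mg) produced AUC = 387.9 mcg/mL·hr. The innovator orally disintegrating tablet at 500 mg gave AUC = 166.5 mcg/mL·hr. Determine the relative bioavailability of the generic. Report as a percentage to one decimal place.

F_rel = (AUC_test/D_test) / (AUC_ref/D_ref)
      = (387.9/750) / (166.5/500)
      = 0.5172 / 0.333 = 1.5532 = 155.32%

F_rel = 155.3%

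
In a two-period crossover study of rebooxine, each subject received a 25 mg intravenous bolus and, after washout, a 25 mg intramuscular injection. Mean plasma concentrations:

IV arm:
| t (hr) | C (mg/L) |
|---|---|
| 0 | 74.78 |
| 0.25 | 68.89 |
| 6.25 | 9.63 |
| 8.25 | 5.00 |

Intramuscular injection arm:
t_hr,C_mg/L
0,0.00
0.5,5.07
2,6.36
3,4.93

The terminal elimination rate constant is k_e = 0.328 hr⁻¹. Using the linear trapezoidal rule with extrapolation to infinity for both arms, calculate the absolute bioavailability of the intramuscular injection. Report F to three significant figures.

F = 0.108

Trapezoidal AUC_0→8.25 (IV):
  [0→0.25]: (74.78+68.89)/2 × 0.25 = 17.95875
  [0.25→6.25]: (68.89+9.63)/2 × 6 = 235.56
  [6.25→8.25]: (9.63+5.00)/2 × 2 = 14.63
  Sum = 268.14875 mg/L·hr
IV tail: 5.00/0.328 = 15.244; AUC_iv,0→∞ = 268.14875 + 15.244 = 283.39275 mg/L·hr
Trapezoidal AUC_0→3 (intramuscular injection):
  [0→0.5]: (0.00+5.07)/2 × 0.5 = 1.2675
  [0.5→2]: (5.07+6.36)/2 × 1.5 = 8.5725
  [2→3]: (6.36+4.93)/2 × 1 = 5.645
  Sum = 15.485 mg/L·hr
intramuscular injection tail: 4.93/0.328 = 15.030; AUC_ev,0→∞ = 15.485 + 15.030 = 30.515 mg/L·hr
F = (AUC_ev/D_ev)/(AUC_iv/D_iv) = (30.515/25)/(283.39275/25) = 1.2206/11.33571 = 0.1077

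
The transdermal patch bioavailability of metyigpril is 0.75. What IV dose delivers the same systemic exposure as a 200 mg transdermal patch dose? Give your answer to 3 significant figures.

Systemic exposure from an extravascular dose = F × D_ev, so the equivalent IV dose is F × D_ev.
D_iv = F × D_ev = 0.75 × 200 = 150 mg

D_iv = 150 mg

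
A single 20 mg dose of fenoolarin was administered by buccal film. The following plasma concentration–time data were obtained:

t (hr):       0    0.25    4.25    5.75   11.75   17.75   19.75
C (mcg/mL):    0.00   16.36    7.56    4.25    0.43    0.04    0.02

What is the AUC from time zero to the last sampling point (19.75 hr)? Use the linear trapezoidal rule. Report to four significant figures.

Trapezoidal AUC_0→19.75:
  [0→0.25]: (0.00+16.36)/2 × 0.25 = 2.045
  [0.25→4.25]: (16.36+7.56)/2 × 4 = 47.84
  [4.25→5.75]: (7.56+4.25)/2 × 1.5 = 8.8575
  [5.75→11.75]: (4.25+0.43)/2 × 6 = 14.04
  [11.75→17.75]: (0.43+0.04)/2 × 6 = 1.41
  [17.75→19.75]: (0.04+0.02)/2 × 2 = 0.06
  Sum = 74.2525 mcg/mL·hr

AUC = 74.25 mcg/mL·hr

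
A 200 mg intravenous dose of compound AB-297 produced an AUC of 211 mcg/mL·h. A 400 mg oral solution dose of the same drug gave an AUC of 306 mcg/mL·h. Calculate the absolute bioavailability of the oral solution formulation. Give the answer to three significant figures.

F = 0.725

F = (AUC_ev / D_ev) / (AUC_iv / D_iv)
  = (306/400) / (211/200)
  = 0.765 / 1.055 = 0.7251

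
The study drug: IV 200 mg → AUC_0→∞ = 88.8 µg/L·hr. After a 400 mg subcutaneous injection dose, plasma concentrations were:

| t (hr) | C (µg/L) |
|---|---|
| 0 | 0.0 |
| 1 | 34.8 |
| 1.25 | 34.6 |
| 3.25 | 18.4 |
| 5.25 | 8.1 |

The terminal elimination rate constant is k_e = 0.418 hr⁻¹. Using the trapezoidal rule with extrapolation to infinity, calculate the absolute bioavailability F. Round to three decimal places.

Trapezoidal AUC_0→5.25 (subcutaneous injection):
  [0→1]: (0.0+34.8)/2 × 1 = 17.4
  [1→1.25]: (34.8+34.6)/2 × 0.25 = 8.675
  [1.25→3.25]: (34.6+18.4)/2 × 2 = 53.0
  [3.25→5.25]: (18.4+8.1)/2 × 2 = 26.5
  Sum = 105.575 µg/L·hr
Tail: C_last/k_e = 8.1/0.418 = 19.378
AUC_0→∞ (subcutaneous injection) = 105.575 + 19.378 = 124.953 µg/L·hr
F = (AUC_ev/D_ev)/(AUC_iv/D_iv) = (124.953/400)/(88.8/200) = 0.3123825/0.444 = 0.7036

F = 0.704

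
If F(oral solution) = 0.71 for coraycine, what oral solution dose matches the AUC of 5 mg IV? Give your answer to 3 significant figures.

For equal systemic exposure: F × D_ev = D_iv
D_ev = D_iv / F = 5 / 0.71 = 7.04225 mg

D_oral = 7.04 mg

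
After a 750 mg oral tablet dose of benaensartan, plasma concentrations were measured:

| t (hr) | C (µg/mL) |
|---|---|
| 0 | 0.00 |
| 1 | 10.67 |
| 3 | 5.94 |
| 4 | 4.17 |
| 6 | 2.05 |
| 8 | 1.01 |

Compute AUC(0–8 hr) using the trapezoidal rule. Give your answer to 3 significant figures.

Trapezoidal AUC_0→8:
  [0→1]: (0.00+10.67)/2 × 1 = 5.335
  [1→3]: (10.67+5.94)/2 × 2 = 16.61
  [3→4]: (5.94+4.17)/2 × 1 = 5.055
  [4→6]: (4.17+2.05)/2 × 2 = 6.22
  [6→8]: (2.05+1.01)/2 × 2 = 3.06
  Sum = 36.28 µg/mL·hr

AUC = 36.3 µg/mL·hr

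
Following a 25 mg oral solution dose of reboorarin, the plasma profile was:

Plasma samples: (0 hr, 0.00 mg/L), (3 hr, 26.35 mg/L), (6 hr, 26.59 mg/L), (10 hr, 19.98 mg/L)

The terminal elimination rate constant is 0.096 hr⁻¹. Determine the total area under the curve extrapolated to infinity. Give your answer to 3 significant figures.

AUC = 420 mg/L·hr

Trapezoidal AUC_0→10:
  [0→3]: (0.00+26.35)/2 × 3 = 39.525
  [3→6]: (26.35+26.59)/2 × 3 = 79.41
  [6→10]: (26.59+19.98)/2 × 4 = 93.14
  Sum = 212.075 mg/L·hr
Extrapolated tail: C_last / k_e = 19.98 / 0.096 = 208.125
AUC_0→∞ = 212.075 + 208.125 = 420.2 mg/L·hr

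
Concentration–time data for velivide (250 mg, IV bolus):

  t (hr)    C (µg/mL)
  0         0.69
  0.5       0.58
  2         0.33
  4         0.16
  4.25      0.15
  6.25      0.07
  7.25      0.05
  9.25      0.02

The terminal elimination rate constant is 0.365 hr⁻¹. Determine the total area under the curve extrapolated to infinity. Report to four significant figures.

AUC = 1.934 µg/mL·hr

Trapezoidal AUC_0→9.25:
  [0→0.5]: (0.69+0.58)/2 × 0.5 = 0.3175
  [0.5→2]: (0.58+0.33)/2 × 1.5 = 0.6825
  [2→4]: (0.33+0.16)/2 × 2 = 0.49
  [4→4.25]: (0.16+0.15)/2 × 0.25 = 0.03875
  [4.25→6.25]: (0.15+0.07)/2 × 2 = 0.22
  [6.25→7.25]: (0.07+0.05)/2 × 1 = 0.06
  [7.25→9.25]: (0.05+0.02)/2 × 2 = 0.07
  Sum = 1.87875 µg/mL·hr
Extrapolated tail: C_last / k_e = 0.02 / 0.365 = 0.055
AUC_0→∞ = 1.87875 + 0.055 = 1.93375 µg/mL·hr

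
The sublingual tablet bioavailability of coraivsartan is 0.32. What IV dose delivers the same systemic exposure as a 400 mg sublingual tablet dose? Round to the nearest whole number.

Systemic exposure from an extravascular dose = F × D_ev, so the equivalent IV dose is F × D_ev.
D_iv = F × D_ev = 0.32 × 400 = 128 mg

D_iv = 128 mg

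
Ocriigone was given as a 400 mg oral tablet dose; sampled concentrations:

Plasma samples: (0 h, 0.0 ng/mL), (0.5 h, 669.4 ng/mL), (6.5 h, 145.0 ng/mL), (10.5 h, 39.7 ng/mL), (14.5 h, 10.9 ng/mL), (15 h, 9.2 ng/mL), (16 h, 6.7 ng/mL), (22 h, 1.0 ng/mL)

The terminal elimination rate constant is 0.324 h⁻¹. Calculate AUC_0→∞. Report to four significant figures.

Trapezoidal AUC_0→22:
  [0→0.5]: (0.0+669.4)/2 × 0.5 = 167.35
  [0.5→6.5]: (669.4+145.0)/2 × 6 = 2443.2
  [6.5→10.5]: (145.0+39.7)/2 × 4 = 369.4
  [10.5→14.5]: (39.7+10.9)/2 × 4 = 101.2
  [14.5→15]: (10.9+9.2)/2 × 0.5 = 5.025
  [15→16]: (9.2+6.7)/2 × 1 = 7.95
  [16→22]: (6.7+1.0)/2 × 6 = 23.1
  Sum = 3117.225 ng/mL·h
Extrapolated tail: C_last / k_e = 1.0 / 0.324 = 3.086
AUC_0→∞ = 3117.225 + 3.086 = 3120.311 ng/mL·h

AUC = 3120 ng/mL·h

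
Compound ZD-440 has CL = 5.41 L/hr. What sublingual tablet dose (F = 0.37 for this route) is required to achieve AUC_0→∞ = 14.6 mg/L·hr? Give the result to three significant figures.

Dose = 213 mg

Dose = CL × AUC_0→∞ / F
     = 5.41 × 14.6 / 0.37 = 213.476 mg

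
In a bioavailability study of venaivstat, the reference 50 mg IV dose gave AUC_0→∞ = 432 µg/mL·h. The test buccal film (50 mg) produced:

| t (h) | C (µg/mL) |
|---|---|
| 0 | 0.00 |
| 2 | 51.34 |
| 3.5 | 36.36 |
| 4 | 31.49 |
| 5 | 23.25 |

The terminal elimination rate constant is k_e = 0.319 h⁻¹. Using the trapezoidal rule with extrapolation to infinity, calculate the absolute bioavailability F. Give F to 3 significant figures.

F = 0.542

Trapezoidal AUC_0→5 (buccal film):
  [0→2]: (0.00+51.34)/2 × 2 = 51.34
  [2→3.5]: (51.34+36.36)/2 × 1.5 = 65.775
  [3.5→4]: (36.36+31.49)/2 × 0.5 = 16.9625
  [4→5]: (31.49+23.25)/2 × 1 = 27.37
  Sum = 161.4475 µg/mL·h
Tail: C_last/k_e = 23.25/0.319 = 72.884
AUC_0→∞ (buccal film) = 161.4475 + 72.884 = 234.3315 µg/mL·h
F = (AUC_ev/D_ev)/(AUC_iv/D_iv) = (234.3315/50)/(432/50) = 4.68663/8.64 = 0.5424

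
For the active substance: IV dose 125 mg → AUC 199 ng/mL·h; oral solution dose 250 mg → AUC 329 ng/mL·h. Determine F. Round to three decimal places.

F = 0.827

F = (AUC_ev / D_ev) / (AUC_iv / D_iv)
  = (329/250) / (199/125)
  = 1.316 / 1.592 = 0.8266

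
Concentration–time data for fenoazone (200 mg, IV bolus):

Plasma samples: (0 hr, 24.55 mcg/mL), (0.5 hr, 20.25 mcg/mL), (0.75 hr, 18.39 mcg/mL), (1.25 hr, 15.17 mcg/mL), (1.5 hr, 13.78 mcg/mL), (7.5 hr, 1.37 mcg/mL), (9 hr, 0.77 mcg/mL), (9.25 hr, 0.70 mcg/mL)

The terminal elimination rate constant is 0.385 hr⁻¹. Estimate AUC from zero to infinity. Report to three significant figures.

Trapezoidal AUC_0→9.25:
  [0→0.5]: (24.55+20.25)/2 × 0.5 = 11.2
  [0.5→0.75]: (20.25+18.39)/2 × 0.25 = 4.83
  [0.75→1.25]: (18.39+15.17)/2 × 0.5 = 8.39
  [1.25→1.5]: (15.17+13.78)/2 × 0.25 = 3.61875
  [1.5→7.5]: (13.78+1.37)/2 × 6 = 45.45
  [7.5→9]: (1.37+0.77)/2 × 1.5 = 1.605
  [9→9.25]: (0.77+0.70)/2 × 0.25 = 0.18375
  Sum = 75.2775 mcg/mL·hr
Extrapolated tail: C_last / k_e = 0.70 / 0.385 = 1.818
AUC_0→∞ = 75.2775 + 1.818 = 77.0955 mcg/mL·hr

AUC = 77.1 mcg/mL·hr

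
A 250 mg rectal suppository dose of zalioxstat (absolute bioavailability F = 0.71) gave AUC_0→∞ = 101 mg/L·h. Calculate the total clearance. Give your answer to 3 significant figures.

CL = 1.76 L/h

CL = F × Dose / AUC_0→∞
   = 0.71 × 250 / 101 = 1.75743 L/h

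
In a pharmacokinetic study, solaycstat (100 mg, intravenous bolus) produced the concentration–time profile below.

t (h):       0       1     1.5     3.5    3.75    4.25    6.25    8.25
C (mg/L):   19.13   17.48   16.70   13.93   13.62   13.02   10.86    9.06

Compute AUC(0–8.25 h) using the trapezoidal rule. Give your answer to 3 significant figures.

AUC = 111 mg/L·h

Trapezoidal AUC_0→8.25:
  [0→1]: (19.13+17.48)/2 × 1 = 18.305
  [1→1.5]: (17.48+16.70)/2 × 0.5 = 8.545
  [1.5→3.5]: (16.70+13.93)/2 × 2 = 30.63
  [3.5→3.75]: (13.93+13.62)/2 × 0.25 = 3.44375
  [3.75→4.25]: (13.62+13.02)/2 × 0.5 = 6.66
  [4.25→6.25]: (13.02+10.86)/2 × 2 = 23.88
  [6.25→8.25]: (10.86+9.06)/2 × 2 = 19.92
  Sum = 111.38375 mg/L·h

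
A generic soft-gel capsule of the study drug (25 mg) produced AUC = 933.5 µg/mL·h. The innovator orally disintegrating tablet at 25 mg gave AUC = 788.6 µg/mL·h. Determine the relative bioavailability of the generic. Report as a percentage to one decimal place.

F_rel = (AUC_test/D_test) / (AUC_ref/D_ref)
      = (933.5/25) / (788.6/25)
      = 37.34 / 31.544 = 1.1837 = 118.37%

F_rel = 118.4%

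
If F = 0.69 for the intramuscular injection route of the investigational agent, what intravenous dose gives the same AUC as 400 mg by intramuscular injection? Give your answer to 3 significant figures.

Systemic exposure from an extravascular dose = F × D_ev, so the equivalent IV dose is F × D_ev.
D_iv = F × D_ev = 0.69 × 400 = 276 mg

D_iv = 276 mg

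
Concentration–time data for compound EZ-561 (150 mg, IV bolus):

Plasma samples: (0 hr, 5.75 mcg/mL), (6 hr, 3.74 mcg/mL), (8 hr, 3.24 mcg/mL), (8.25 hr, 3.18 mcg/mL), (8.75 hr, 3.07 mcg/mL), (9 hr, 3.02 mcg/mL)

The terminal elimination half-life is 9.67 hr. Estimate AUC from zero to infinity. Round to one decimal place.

Trapezoidal AUC_0→9:
  [0→6]: (5.75+3.74)/2 × 6 = 28.47
  [6→8]: (3.74+3.24)/2 × 2 = 6.98
  [8→8.25]: (3.24+3.18)/2 × 0.25 = 0.8025
  [8.25→8.75]: (3.18+3.07)/2 × 0.5 = 1.5625
  [8.75→9]: (3.07+3.02)/2 × 0.25 = 0.76125
  Sum = 38.57625 mcg/mL·hr
k_e = ln2 / t½ = 0.693147 / 9.67 = 0.0717 hr^-1
Extrapolated tail: C_last / k_e = 3.02 / 0.0717 = 42.120
AUC_0→∞ = 38.57625 + 42.120 = 80.69625 mcg/mL·hr

AUC = 80.7 mcg/mL·hr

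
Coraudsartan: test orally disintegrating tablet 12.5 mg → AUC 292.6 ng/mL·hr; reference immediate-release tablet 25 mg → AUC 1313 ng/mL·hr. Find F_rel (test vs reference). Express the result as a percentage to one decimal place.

F_rel = 44.6%

F_rel = (AUC_test/D_test) / (AUC_ref/D_ref)
      = (292.6/12.5) / (1313/25)
      = 23.408 / 52.52 = 0.4457 = 44.57%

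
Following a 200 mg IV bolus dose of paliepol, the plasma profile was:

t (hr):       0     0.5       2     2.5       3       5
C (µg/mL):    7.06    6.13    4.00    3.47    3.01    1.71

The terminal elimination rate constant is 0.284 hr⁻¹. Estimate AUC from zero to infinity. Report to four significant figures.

AUC = 25.12 µg/mL·hr

Trapezoidal AUC_0→5:
  [0→0.5]: (7.06+6.13)/2 × 0.5 = 3.2975
  [0.5→2]: (6.13+4.00)/2 × 1.5 = 7.5975
  [2→2.5]: (4.00+3.47)/2 × 0.5 = 1.8675
  [2.5→3]: (3.47+3.01)/2 × 0.5 = 1.62
  [3→5]: (3.01+1.71)/2 × 2 = 4.72
  Sum = 19.1025 µg/mL·hr
Extrapolated tail: C_last / k_e = 1.71 / 0.284 = 6.021
AUC_0→∞ = 19.1025 + 6.021 = 25.1235 µg/mL·hr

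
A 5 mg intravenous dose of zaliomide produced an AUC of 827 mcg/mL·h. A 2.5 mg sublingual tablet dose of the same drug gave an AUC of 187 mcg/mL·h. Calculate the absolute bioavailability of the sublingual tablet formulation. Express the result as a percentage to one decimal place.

F = 45.2%

F = (AUC_ev / D_ev) / (AUC_iv / D_iv)
  = (187/2.5) / (827/5)
  = 74.8 / 165.4 = 0.4522
  = 45.22%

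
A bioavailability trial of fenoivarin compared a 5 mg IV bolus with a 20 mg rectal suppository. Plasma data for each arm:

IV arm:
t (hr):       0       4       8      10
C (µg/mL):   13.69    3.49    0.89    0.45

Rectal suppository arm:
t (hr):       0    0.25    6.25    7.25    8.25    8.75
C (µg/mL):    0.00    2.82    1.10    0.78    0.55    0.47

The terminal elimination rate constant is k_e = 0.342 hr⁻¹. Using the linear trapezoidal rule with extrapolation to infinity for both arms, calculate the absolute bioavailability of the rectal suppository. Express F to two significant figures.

F = 0.084

Trapezoidal AUC_0→10 (IV):
  [0→4]: (13.69+3.49)/2 × 4 = 34.36
  [4→8]: (3.49+0.89)/2 × 4 = 8.76
  [8→10]: (0.89+0.45)/2 × 2 = 1.34
  Sum = 44.46 µg/mL·hr
IV tail: 0.45/0.342 = 1.316; AUC_iv,0→∞ = 44.46 + 1.316 = 45.776 µg/mL·hr
Trapezoidal AUC_0→8.75 (rectal suppository):
  [0→0.25]: (0.00+2.82)/2 × 0.25 = 0.3525
  [0.25→6.25]: (2.82+1.10)/2 × 6 = 11.76
  [6.25→7.25]: (1.10+0.78)/2 × 1 = 0.94
  [7.25→8.25]: (0.78+0.55)/2 × 1 = 0.665
  [8.25→8.75]: (0.55+0.47)/2 × 0.5 = 0.255
  Sum = 13.9725 µg/mL·hr
rectal suppository tail: 0.47/0.342 = 1.374; AUC_ev,0→∞ = 13.9725 + 1.374 = 15.3465 µg/mL·hr
F = (AUC_ev/D_ev)/(AUC_iv/D_iv) = (15.3465/20)/(45.776/5) = 0.767325/9.1552 = 0.0838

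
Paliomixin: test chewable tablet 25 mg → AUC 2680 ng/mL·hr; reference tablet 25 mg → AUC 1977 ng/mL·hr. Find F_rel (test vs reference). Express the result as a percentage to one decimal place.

F_rel = 135.6%

F_rel = (AUC_test/D_test) / (AUC_ref/D_ref)
      = (2680/25) / (1977/25)
      = 107.2 / 79.08 = 1.3556 = 135.56%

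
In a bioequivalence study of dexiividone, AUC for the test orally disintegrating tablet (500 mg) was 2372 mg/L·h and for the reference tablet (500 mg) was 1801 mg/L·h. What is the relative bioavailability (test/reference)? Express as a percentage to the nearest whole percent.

F_rel = (AUC_test/D_test) / (AUC_ref/D_ref)
      = (2372/500) / (1801/500)
      = 4.744 / 3.602 = 1.3170 = 131.70%

F_rel = 132%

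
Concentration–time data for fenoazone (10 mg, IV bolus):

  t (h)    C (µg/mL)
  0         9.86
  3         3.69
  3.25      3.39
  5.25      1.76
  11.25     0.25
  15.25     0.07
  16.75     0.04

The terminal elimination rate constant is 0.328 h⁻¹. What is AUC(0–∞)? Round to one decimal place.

Trapezoidal AUC_0→16.75:
  [0→3]: (9.86+3.69)/2 × 3 = 20.325
  [3→3.25]: (3.69+3.39)/2 × 0.25 = 0.885
  [3.25→5.25]: (3.39+1.76)/2 × 2 = 5.15
  [5.25→11.25]: (1.76+0.25)/2 × 6 = 6.03
  [11.25→15.25]: (0.25+0.07)/2 × 4 = 0.64
  [15.25→16.75]: (0.07+0.04)/2 × 1.5 = 0.0825
  Sum = 33.1125 µg/mL·h
Extrapolated tail: C_last / k_e = 0.04 / 0.328 = 0.122
AUC_0→∞ = 33.1125 + 0.122 = 33.2345 µg/mL·h

AUC = 33.2 µg/mL·h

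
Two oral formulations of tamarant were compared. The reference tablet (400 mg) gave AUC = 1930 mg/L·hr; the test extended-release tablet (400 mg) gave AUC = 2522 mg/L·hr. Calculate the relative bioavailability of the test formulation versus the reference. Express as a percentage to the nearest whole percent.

F_rel = 131%

F_rel = (AUC_test/D_test) / (AUC_ref/D_ref)
      = (2522/400) / (1930/400)
      = 6.305 / 4.825 = 1.3067 = 130.67%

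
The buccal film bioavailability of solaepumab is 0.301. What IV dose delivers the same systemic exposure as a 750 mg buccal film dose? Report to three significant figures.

Systemic exposure from an extravascular dose = F × D_ev, so the equivalent IV dose is F × D_ev.
D_iv = F × D_ev = 0.301 × 750 = 225.75 mg

D_iv = 226 mg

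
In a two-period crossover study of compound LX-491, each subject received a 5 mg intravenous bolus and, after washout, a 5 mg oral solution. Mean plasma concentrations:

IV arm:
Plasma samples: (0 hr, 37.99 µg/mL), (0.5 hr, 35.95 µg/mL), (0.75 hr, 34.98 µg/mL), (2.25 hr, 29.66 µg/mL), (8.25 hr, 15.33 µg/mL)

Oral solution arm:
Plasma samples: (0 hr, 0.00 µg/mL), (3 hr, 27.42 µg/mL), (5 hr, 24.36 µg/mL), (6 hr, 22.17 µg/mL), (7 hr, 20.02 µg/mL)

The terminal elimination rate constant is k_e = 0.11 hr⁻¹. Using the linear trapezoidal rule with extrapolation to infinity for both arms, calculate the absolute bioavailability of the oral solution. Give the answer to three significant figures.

F = 0.912

Trapezoidal AUC_0→8.25 (IV):
  [0→0.5]: (37.99+35.95)/2 × 0.5 = 18.485
  [0.5→0.75]: (35.95+34.98)/2 × 0.25 = 8.86625
  [0.75→2.25]: (34.98+29.66)/2 × 1.5 = 48.48
  [2.25→8.25]: (29.66+15.33)/2 × 6 = 134.97
  Sum = 210.80125 µg/mL·hr
IV tail: 15.33/0.11 = 139.364; AUC_iv,0→∞ = 210.80125 + 139.364 = 350.16525 µg/mL·hr
Trapezoidal AUC_0→7 (oral solution):
  [0→3]: (0.00+27.42)/2 × 3 = 41.13
  [3→5]: (27.42+24.36)/2 × 2 = 51.78
  [5→6]: (24.36+22.17)/2 × 1 = 23.265
  [6→7]: (22.17+20.02)/2 × 1 = 21.095
  Sum = 137.27 µg/mL·hr
oral solution tail: 20.02/0.11 = 182.000; AUC_ev,0→∞ = 137.27 + 182.000 = 319.27 µg/mL·hr
F = (AUC_ev/D_ev)/(AUC_iv/D_iv) = (319.27/5)/(350.16525/5) = 63.854/70.03305 = 0.9118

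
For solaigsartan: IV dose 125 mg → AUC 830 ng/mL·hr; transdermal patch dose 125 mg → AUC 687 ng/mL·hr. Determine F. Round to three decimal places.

F = (AUC_ev / D_ev) / (AUC_iv / D_iv)
  = (687/125) / (830/125)
  = 5.496 / 6.64 = 0.8277

F = 0.828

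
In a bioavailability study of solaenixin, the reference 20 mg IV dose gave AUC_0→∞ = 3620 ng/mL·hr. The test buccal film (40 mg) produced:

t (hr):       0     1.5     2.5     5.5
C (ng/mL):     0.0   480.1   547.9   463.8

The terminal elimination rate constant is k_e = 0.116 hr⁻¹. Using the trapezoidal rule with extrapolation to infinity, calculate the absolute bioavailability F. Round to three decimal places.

Trapezoidal AUC_0→5.5 (buccal film):
  [0→1.5]: (0.0+480.1)/2 × 1.5 = 360.075
  [1.5→2.5]: (480.1+547.9)/2 × 1 = 514.0
  [2.5→5.5]: (547.9+463.8)/2 × 3 = 1517.55
  Sum = 2391.625 ng/mL·hr
Tail: C_last/k_e = 463.8/0.116 = 3998.276
AUC_0→∞ (buccal film) = 2391.625 + 3998.276 = 6389.901 ng/mL·hr
F = (AUC_ev/D_ev)/(AUC_iv/D_iv) = (6389.901/40)/(3620/20) = 159.748/181 = 0.8826

F = 0.883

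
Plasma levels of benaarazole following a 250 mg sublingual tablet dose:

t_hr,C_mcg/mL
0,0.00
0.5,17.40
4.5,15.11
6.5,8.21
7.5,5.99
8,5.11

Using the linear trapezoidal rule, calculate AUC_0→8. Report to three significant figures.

AUC = 103 mcg/mL·hr

Trapezoidal AUC_0→8:
  [0→0.5]: (0.00+17.40)/2 × 0.5 = 4.35
  [0.5→4.5]: (17.40+15.11)/2 × 4 = 65.02
  [4.5→6.5]: (15.11+8.21)/2 × 2 = 23.32
  [6.5→7.5]: (8.21+5.99)/2 × 1 = 7.1
  [7.5→8]: (5.99+5.11)/2 × 0.5 = 2.775
  Sum = 102.565 mcg/mL·hr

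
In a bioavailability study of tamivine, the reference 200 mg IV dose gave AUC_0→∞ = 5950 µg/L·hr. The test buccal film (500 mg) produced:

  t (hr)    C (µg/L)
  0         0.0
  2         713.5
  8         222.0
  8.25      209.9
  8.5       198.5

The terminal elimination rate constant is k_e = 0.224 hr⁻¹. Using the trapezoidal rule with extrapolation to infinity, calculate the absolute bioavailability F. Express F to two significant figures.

Trapezoidal AUC_0→8.5 (buccal film):
  [0→2]: (0.0+713.5)/2 × 2 = 713.5
  [2→8]: (713.5+222.0)/2 × 6 = 2806.5
  [8→8.25]: (222.0+209.9)/2 × 0.25 = 53.9875
  [8.25→8.5]: (209.9+198.5)/2 × 0.25 = 51.05
  Sum = 3625.0375 µg/L·hr
Tail: C_last/k_e = 198.5/0.224 = 886.161
AUC_0→∞ (buccal film) = 3625.0375 + 886.161 = 4511.1985 µg/L·hr
F = (AUC_ev/D_ev)/(AUC_iv/D_iv) = (4511.1985/500)/(5950/200) = 9.022397/29.75 = 0.3033

F = 0.30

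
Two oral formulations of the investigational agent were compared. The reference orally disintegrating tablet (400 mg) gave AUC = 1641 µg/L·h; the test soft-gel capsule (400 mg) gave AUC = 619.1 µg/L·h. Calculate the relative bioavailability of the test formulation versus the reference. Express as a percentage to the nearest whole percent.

F_rel = (AUC_test/D_test) / (AUC_ref/D_ref)
      = (619.1/400) / (1641/400)
      = 1.54775 / 4.1025 = 0.3773 = 37.73%

F_rel = 38%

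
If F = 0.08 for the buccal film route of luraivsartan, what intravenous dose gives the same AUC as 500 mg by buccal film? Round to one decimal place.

Systemic exposure from an extravascular dose = F × D_ev, so the equivalent IV dose is F × D_ev.
D_iv = F × D_ev = 0.08 × 500 = 40 mg

D_iv = 40.0 mg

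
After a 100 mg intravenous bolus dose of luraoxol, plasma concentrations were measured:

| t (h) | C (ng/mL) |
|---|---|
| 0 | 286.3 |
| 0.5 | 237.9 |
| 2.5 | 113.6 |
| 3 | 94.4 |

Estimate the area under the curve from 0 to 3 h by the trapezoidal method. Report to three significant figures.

AUC = 535 ng/mL·h

Trapezoidal AUC_0→3:
  [0→0.5]: (286.3+237.9)/2 × 0.5 = 131.05
  [0.5→2.5]: (237.9+113.6)/2 × 2 = 351.5
  [2.5→3]: (113.6+94.4)/2 × 0.5 = 52.0
  Sum = 534.55 ng/mL·h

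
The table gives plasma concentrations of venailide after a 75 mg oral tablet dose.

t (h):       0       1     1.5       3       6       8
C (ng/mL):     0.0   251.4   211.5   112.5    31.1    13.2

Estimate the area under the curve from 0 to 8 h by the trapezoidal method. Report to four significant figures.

AUC = 744.1 ng/mL·h

Trapezoidal AUC_0→8:
  [0→1]: (0.0+251.4)/2 × 1 = 125.7
  [1→1.5]: (251.4+211.5)/2 × 0.5 = 115.725
  [1.5→3]: (211.5+112.5)/2 × 1.5 = 243.0
  [3→6]: (112.5+31.1)/2 × 3 = 215.4
  [6→8]: (31.1+13.2)/2 × 2 = 44.3
  Sum = 744.125 ng/mL·h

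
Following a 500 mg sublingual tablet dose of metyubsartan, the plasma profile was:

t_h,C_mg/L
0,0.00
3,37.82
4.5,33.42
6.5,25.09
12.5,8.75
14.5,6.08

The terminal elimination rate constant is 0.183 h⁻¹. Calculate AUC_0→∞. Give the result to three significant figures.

AUC = 318 mg/L·h

Trapezoidal AUC_0→14.5:
  [0→3]: (0.00+37.82)/2 × 3 = 56.73
  [3→4.5]: (37.82+33.42)/2 × 1.5 = 53.43
  [4.5→6.5]: (33.42+25.09)/2 × 2 = 58.51
  [6.5→12.5]: (25.09+8.75)/2 × 6 = 101.52
  [12.5→14.5]: (8.75+6.08)/2 × 2 = 14.83
  Sum = 285.02 mg/L·h
Extrapolated tail: C_last / k_e = 6.08 / 0.183 = 33.224
AUC_0→∞ = 285.02 + 33.224 = 318.244 mg/L·h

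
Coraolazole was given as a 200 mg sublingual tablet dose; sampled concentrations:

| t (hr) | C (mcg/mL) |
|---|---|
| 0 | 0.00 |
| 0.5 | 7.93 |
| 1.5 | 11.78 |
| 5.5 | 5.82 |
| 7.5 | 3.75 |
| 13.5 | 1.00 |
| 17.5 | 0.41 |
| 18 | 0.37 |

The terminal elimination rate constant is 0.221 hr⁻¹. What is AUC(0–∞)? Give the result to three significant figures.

AUC = 75.5 mcg/mL·hr

Trapezoidal AUC_0→18:
  [0→0.5]: (0.00+7.93)/2 × 0.5 = 1.9825
  [0.5→1.5]: (7.93+11.78)/2 × 1 = 9.855
  [1.5→5.5]: (11.78+5.82)/2 × 4 = 35.2
  [5.5→7.5]: (5.82+3.75)/2 × 2 = 9.57
  [7.5→13.5]: (3.75+1.00)/2 × 6 = 14.25
  [13.5→17.5]: (1.00+0.41)/2 × 4 = 2.82
  [17.5→18]: (0.41+0.37)/2 × 0.5 = 0.195
  Sum = 73.8725 mcg/mL·hr
Extrapolated tail: C_last / k_e = 0.37 / 0.221 = 1.674
AUC_0→∞ = 73.8725 + 1.674 = 75.5465 mcg/mL·hr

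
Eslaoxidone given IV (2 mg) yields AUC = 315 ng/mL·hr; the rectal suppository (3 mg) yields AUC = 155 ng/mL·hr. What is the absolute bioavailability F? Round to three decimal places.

F = 0.328

F = (AUC_ev / D_ev) / (AUC_iv / D_iv)
  = (155/3) / (315/2)
  = 51.6667 / 157.5 = 0.3280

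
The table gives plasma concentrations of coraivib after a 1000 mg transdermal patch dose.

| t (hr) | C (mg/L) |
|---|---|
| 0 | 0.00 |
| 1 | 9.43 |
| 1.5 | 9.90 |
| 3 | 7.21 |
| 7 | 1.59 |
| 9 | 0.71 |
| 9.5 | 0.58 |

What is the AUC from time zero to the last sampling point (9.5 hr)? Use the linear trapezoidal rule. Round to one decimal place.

AUC = 42.6 mg/L·hr

Trapezoidal AUC_0→9.5:
  [0→1]: (0.00+9.43)/2 × 1 = 4.715
  [1→1.5]: (9.43+9.90)/2 × 0.5 = 4.8325
  [1.5→3]: (9.90+7.21)/2 × 1.5 = 12.8325
  [3→7]: (7.21+1.59)/2 × 4 = 17.6
  [7→9]: (1.59+0.71)/2 × 2 = 2.3
  [9→9.5]: (0.71+0.58)/2 × 0.5 = 0.3225
  Sum = 42.6025 mg/L·hr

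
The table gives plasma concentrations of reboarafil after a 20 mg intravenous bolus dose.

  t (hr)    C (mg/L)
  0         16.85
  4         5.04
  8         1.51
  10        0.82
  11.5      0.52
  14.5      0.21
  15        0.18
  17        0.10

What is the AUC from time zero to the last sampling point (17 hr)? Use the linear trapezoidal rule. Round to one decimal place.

AUC = 61.7 mg/L·hr

Trapezoidal AUC_0→17:
  [0→4]: (16.85+5.04)/2 × 4 = 43.78
  [4→8]: (5.04+1.51)/2 × 4 = 13.1
  [8→10]: (1.51+0.82)/2 × 2 = 2.33
  [10→11.5]: (0.82+0.52)/2 × 1.5 = 1.005
  [11.5→14.5]: (0.52+0.21)/2 × 3 = 1.095
  [14.5→15]: (0.21+0.18)/2 × 0.5 = 0.0975
  [15→17]: (0.18+0.10)/2 × 2 = 0.28
  Sum = 61.6875 mg/L·hr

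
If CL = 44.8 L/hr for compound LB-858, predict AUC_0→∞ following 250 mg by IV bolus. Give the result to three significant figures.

AUC = 5.58 mg/L·hr

AUC_0→∞ = Dose_iv / CL
        = 250 / 44.8 = 5.58036 mg/L·hr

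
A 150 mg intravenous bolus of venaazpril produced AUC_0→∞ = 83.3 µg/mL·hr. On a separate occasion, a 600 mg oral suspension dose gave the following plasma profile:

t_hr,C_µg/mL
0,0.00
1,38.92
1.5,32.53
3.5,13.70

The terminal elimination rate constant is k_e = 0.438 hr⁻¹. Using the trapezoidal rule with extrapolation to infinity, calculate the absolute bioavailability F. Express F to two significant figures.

F = 0.34

Trapezoidal AUC_0→3.5 (oral suspension):
  [0→1]: (0.00+38.92)/2 × 1 = 19.46
  [1→1.5]: (38.92+32.53)/2 × 0.5 = 17.8625
  [1.5→3.5]: (32.53+13.70)/2 × 2 = 46.23
  Sum = 83.5525 µg/mL·hr
Tail: C_last/k_e = 13.70/0.438 = 31.279
AUC_0→∞ (oral suspension) = 83.5525 + 31.279 = 114.8315 µg/mL·hr
F = (AUC_ev/D_ev)/(AUC_iv/D_iv) = (114.8315/600)/(83.3/150) = 0.191386/0.555333 = 0.3446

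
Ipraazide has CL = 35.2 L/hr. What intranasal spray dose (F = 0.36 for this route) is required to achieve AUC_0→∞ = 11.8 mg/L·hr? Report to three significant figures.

Dose = 1150 mg

Dose = CL × AUC_0→∞ / F
     = 35.2 × 11.8 / 0.36 = 1153.78 mg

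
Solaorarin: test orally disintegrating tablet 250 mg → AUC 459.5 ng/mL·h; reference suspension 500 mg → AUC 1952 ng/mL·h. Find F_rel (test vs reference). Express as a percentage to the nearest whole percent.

F_rel = (AUC_test/D_test) / (AUC_ref/D_ref)
      = (459.5/250) / (1952/500)
      = 1.838 / 3.904 = 0.4708 = 47.08%

F_rel = 47%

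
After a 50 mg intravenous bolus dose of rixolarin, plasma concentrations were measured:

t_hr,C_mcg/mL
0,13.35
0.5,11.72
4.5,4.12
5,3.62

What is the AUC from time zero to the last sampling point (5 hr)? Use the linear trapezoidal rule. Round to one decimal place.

Trapezoidal AUC_0→5:
  [0→0.5]: (13.35+11.72)/2 × 0.5 = 6.2675
  [0.5→4.5]: (11.72+4.12)/2 × 4 = 31.68
  [4.5→5]: (4.12+3.62)/2 × 0.5 = 1.935
  Sum = 39.8825 mcg/mL·hr

AUC = 39.9 mcg/mL·hr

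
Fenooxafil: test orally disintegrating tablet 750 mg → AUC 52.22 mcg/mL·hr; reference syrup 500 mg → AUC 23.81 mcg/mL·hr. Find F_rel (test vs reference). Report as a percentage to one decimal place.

F_rel = 146.2%

F_rel = (AUC_test/D_test) / (AUC_ref/D_ref)
      = (52.22/750) / (23.81/500)
      = 0.0696267 / 0.04762 = 1.4621 = 146.21%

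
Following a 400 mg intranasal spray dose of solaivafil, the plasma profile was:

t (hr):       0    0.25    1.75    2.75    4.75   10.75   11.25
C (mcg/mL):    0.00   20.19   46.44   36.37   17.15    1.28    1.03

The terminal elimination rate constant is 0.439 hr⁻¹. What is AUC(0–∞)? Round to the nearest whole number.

Trapezoidal AUC_0→11.25:
  [0→0.25]: (0.00+20.19)/2 × 0.25 = 2.52375
  [0.25→1.75]: (20.19+46.44)/2 × 1.5 = 49.9725
  [1.75→2.75]: (46.44+36.37)/2 × 1 = 41.405
  [2.75→4.75]: (36.37+17.15)/2 × 2 = 53.52
  [4.75→10.75]: (17.15+1.28)/2 × 6 = 55.29
  [10.75→11.25]: (1.28+1.03)/2 × 0.5 = 0.5775
  Sum = 203.28875 mcg/mL·hr
Extrapolated tail: C_last / k_e = 1.03 / 0.439 = 2.346
AUC_0→∞ = 203.28875 + 2.346 = 205.63475 mcg/mL·hr

AUC = 206 mcg/mL·hr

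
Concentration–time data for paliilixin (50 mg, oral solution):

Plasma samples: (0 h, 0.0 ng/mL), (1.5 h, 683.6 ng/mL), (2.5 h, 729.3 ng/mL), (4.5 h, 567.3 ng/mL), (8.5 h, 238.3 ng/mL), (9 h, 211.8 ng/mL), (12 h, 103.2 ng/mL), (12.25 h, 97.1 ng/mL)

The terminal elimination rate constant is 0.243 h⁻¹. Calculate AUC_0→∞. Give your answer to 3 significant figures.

Trapezoidal AUC_0→12.25:
  [0→1.5]: (0.0+683.6)/2 × 1.5 = 512.7
  [1.5→2.5]: (683.6+729.3)/2 × 1 = 706.45
  [2.5→4.5]: (729.3+567.3)/2 × 2 = 1296.6
  [4.5→8.5]: (567.3+238.3)/2 × 4 = 1611.2
  [8.5→9]: (238.3+211.8)/2 × 0.5 = 112.525
  [9→12]: (211.8+103.2)/2 × 3 = 472.5
  [12→12.25]: (103.2+97.1)/2 × 0.25 = 25.0375
  Sum = 4737.0125 ng/mL·h
Extrapolated tail: C_last / k_e = 97.1 / 0.243 = 399.588
AUC_0→∞ = 4737.0125 + 399.588 = 5136.6005 ng/mL·h

AUC = 5140 ng/mL·h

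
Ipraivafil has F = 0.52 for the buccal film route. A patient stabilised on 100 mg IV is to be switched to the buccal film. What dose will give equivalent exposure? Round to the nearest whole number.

For equal systemic exposure: F × D_ev = D_iv
D_ev = D_iv / F = 100 / 0.52 = 192.308 mg

D_buccal = 192 mg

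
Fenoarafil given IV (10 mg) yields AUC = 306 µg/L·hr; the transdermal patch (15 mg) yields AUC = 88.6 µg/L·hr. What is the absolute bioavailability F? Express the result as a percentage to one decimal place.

F = (AUC_ev / D_ev) / (AUC_iv / D_iv)
  = (88.6/15) / (306/10)
  = 5.90667 / 30.6 = 0.1930
  = 19.30%

F = 19.3%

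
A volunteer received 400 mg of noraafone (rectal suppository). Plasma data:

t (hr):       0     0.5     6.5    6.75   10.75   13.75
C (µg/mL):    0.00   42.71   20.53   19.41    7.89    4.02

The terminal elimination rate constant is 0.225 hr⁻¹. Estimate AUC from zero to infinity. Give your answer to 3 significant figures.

AUC = 296 µg/mL·hr

Trapezoidal AUC_0→13.75:
  [0→0.5]: (0.00+42.71)/2 × 0.5 = 10.6775
  [0.5→6.5]: (42.71+20.53)/2 × 6 = 189.72
  [6.5→6.75]: (20.53+19.41)/2 × 0.25 = 4.9925
  [6.75→10.75]: (19.41+7.89)/2 × 4 = 54.6
  [10.75→13.75]: (7.89+4.02)/2 × 3 = 17.865
  Sum = 277.855 µg/mL·hr
Extrapolated tail: C_last / k_e = 4.02 / 0.225 = 17.867
AUC_0→∞ = 277.855 + 17.867 = 295.722 µg/mL·hr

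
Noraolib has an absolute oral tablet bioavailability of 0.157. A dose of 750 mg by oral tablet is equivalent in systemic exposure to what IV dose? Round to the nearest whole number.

D_iv = 118 mg

Systemic exposure from an extravascular dose = F × D_ev, so the equivalent IV dose is F × D_ev.
D_iv = F × D_ev = 0.157 × 750 = 117.75 mg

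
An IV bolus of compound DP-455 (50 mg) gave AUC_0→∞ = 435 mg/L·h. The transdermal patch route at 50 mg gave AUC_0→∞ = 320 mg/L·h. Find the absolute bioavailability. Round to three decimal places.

F = 0.736

F = (AUC_ev / D_ev) / (AUC_iv / D_iv)
  = (320/50) / (435/50)
  = 6.4 / 8.7 = 0.7356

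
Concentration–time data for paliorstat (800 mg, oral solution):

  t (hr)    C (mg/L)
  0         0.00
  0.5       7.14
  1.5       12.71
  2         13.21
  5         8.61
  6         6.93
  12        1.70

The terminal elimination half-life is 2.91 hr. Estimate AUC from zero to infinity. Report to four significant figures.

Trapezoidal AUC_0→12:
  [0→0.5]: (0.00+7.14)/2 × 0.5 = 1.785
  [0.5→1.5]: (7.14+12.71)/2 × 1 = 9.925
  [1.5→2]: (12.71+13.21)/2 × 0.5 = 6.48
  [2→5]: (13.21+8.61)/2 × 3 = 32.73
  [5→6]: (8.61+6.93)/2 × 1 = 7.77
  [6→12]: (6.93+1.70)/2 × 6 = 25.89
  Sum = 84.58 mg/L·hr
k_e = ln2 / t½ = 0.693147 / 2.91 = 0.2382 hr^-1
Extrapolated tail: C_last / k_e = 1.70 / 0.2382 = 7.137
AUC_0→∞ = 84.58 + 7.137 = 91.717 mg/L·hr

AUC = 91.72 mg/L·hr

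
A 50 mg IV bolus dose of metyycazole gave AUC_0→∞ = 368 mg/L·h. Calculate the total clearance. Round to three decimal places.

CL = 0.136 L/h

CL = Dose_iv / AUC_0→∞
   = 50 / 368 = 0.13587 L/h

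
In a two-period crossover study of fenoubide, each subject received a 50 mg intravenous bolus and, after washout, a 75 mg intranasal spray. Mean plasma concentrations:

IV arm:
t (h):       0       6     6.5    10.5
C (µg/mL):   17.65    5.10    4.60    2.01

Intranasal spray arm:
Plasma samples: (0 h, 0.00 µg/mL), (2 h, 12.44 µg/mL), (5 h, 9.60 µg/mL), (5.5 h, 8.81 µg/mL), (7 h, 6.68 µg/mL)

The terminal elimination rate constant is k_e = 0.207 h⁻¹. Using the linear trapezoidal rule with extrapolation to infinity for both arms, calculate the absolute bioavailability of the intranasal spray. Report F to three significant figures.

Trapezoidal AUC_0→10.5 (IV):
  [0→6]: (17.65+5.10)/2 × 6 = 68.25
  [6→6.5]: (5.10+4.60)/2 × 0.5 = 2.425
  [6.5→10.5]: (4.60+2.01)/2 × 4 = 13.22
  Sum = 83.895 µg/mL·h
IV tail: 2.01/0.207 = 9.710; AUC_iv,0→∞ = 83.895 + 9.710 = 93.605 µg/mL·h
Trapezoidal AUC_0→7 (intranasal spray):
  [0→2]: (0.00+12.44)/2 × 2 = 12.44
  [2→5]: (12.44+9.60)/2 × 3 = 33.06
  [5→5.5]: (9.60+8.81)/2 × 0.5 = 4.6025
  [5.5→7]: (8.81+6.68)/2 × 1.5 = 11.6175
  Sum = 61.72 µg/mL·h
intranasal spray tail: 6.68/0.207 = 32.271; AUC_ev,0→∞ = 61.72 + 32.271 = 93.991 µg/mL·h
F = (AUC_ev/D_ev)/(AUC_iv/D_iv) = (93.991/75)/(93.605/50) = 1.25321/1.8721 = 0.6694

F = 0.669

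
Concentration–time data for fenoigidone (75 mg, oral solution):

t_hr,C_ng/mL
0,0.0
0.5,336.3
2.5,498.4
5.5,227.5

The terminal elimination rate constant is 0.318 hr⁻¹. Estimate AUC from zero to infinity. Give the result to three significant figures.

Trapezoidal AUC_0→5.5:
  [0→0.5]: (0.0+336.3)/2 × 0.5 = 84.075
  [0.5→2.5]: (336.3+498.4)/2 × 2 = 834.7
  [2.5→5.5]: (498.4+227.5)/2 × 3 = 1088.85
  Sum = 2007.625 ng/mL·hr
Extrapolated tail: C_last / k_e = 227.5 / 0.318 = 715.409
AUC_0→∞ = 2007.625 + 715.409 = 2723.034 ng/mL·hr

AUC = 2720 ng/mL·hr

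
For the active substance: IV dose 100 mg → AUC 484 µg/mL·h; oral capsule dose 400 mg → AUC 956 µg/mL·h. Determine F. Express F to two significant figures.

F = (AUC_ev / D_ev) / (AUC_iv / D_iv)
  = (956/400) / (484/100)
  = 2.39 / 4.84 = 0.4938

F = 0.49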